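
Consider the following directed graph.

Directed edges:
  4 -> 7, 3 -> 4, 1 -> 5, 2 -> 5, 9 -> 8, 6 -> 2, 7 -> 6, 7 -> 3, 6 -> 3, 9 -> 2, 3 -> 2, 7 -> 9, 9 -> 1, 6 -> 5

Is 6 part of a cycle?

6 is on a cycle iff 6 can reach itself via ≥1 edge.
6 → 3 → 4 → 7 → 6 — yes.

Yes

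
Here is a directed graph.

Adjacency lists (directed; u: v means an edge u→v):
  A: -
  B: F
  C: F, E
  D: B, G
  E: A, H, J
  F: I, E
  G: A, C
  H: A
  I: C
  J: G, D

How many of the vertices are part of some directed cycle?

A vertex is on a directed cycle iff it belongs to a strongly connected component of size ≥ 2 (or has a self-loop).
The vertices on cycles are {B, C, D, E, F, G, I, J} — 8 in total.

8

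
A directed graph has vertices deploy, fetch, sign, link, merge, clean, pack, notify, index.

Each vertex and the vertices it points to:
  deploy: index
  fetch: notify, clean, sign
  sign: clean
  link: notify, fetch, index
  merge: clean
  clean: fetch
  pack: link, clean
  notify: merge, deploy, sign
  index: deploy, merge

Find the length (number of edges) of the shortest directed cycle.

2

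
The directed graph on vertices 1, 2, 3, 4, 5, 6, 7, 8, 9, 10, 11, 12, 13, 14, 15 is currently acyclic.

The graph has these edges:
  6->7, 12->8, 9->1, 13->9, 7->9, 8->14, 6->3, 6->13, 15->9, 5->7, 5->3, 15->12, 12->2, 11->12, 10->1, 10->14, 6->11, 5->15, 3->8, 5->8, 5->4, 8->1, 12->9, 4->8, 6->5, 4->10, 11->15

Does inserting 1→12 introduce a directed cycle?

Yes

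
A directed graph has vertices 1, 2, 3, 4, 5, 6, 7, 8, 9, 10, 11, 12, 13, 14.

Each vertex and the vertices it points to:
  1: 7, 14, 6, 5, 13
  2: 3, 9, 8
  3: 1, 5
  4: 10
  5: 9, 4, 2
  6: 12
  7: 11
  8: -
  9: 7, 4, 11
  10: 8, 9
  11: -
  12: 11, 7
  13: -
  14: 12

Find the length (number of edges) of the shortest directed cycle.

For each vertex v, BFS finds the shortest path from v back to v.
The shortest such closed walk is 5 → 2 → 3 → 5, length 3.

3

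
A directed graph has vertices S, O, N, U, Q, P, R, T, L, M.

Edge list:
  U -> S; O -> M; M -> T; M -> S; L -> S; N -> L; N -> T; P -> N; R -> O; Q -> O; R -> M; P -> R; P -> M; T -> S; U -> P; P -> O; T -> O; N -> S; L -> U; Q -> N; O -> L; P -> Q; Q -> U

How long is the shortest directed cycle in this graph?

3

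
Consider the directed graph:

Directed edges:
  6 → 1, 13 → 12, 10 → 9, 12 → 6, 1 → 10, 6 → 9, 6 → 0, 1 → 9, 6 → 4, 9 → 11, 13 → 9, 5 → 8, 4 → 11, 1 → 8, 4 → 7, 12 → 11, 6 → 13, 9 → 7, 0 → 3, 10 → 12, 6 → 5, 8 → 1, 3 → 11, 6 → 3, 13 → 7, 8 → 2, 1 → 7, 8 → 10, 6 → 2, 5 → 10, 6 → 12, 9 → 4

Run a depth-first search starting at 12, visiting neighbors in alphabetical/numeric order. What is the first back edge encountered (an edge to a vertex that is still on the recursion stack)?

8→1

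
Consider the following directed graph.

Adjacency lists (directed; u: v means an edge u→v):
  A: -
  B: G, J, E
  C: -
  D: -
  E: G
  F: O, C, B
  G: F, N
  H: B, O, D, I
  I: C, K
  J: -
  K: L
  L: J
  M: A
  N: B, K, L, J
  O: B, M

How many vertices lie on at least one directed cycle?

A vertex is on a directed cycle iff it belongs to a strongly connected component of size ≥ 2 (or has a self-loop).
The vertices on cycles are {B, E, F, G, N, O} — 6 in total.

6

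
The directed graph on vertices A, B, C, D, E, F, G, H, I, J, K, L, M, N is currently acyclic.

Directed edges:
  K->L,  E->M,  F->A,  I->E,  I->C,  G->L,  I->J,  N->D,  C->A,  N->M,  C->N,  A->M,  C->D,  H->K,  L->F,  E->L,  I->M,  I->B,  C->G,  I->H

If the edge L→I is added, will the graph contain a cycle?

Yes

Adding L→I creates a cycle iff I can already reach L.
Path from I: I → E → L.
So I → … → L → I is a cycle.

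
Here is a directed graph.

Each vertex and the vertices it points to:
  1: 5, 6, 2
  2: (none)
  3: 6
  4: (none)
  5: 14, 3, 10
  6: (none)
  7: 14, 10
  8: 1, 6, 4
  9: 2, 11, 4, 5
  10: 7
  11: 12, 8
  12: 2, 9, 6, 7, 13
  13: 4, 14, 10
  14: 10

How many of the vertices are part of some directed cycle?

6

A vertex is on a directed cycle iff it belongs to a strongly connected component of size ≥ 2 (or has a self-loop).
The vertices on cycles are {7, 9, 10, 11, 12, 14} — 6 in total.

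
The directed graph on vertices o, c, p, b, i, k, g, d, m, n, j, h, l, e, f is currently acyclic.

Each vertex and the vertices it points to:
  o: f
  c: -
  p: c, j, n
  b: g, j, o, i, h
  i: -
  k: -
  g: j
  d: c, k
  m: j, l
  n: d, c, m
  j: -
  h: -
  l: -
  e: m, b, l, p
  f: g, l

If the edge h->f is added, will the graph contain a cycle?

No

Adding h→f creates a cycle iff f can already reach h.
Explore from f: no path reaches h. The graph stays acyclic.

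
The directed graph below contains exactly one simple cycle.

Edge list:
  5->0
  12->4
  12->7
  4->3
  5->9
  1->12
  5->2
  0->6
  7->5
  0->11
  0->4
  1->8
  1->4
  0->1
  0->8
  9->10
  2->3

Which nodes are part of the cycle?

DFS with gray/black marking from 5:
5 gray
  0 gray
    8 gray
    8 black
    11 gray
    11 black
    1 gray
      1→8: 8 black — skip
      4 gray
        3 gray
        3 black
      4 black
      12 gray
        12→4: 4 black — skip
        7 gray
          7→5: 5 is gray → back edge
Back edge closes the cycle 5 → 0 → 1 → 12 → 7 → 5; its vertices are {0, 1, 5, 7, 12}.

0, 1, 5, 7, 12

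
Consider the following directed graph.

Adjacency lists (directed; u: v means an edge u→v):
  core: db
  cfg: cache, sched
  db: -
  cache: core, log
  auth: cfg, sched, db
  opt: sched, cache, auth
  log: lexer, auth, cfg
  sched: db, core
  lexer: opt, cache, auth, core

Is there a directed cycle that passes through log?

Yes

log is on a cycle iff log can reach itself via ≥1 edge.
log → lexer → cache → log — yes.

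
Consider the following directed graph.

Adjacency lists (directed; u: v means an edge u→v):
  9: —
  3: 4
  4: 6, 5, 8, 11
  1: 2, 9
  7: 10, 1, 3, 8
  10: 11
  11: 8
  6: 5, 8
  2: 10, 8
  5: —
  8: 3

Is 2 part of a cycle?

2 lies on a cycle iff there is a path from 2 back to itself.
Exploring from 2, it never reaches itself; equivalently, its strongly connected component is a singleton.

No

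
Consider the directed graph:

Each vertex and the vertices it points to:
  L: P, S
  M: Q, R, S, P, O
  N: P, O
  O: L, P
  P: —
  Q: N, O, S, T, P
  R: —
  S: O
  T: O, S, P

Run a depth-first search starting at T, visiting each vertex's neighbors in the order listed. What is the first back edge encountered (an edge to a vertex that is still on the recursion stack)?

S→O

DFS from T (visiting each vertex's neighbors in the order listed); mark gray on enter, black on exit:
T gray
  O gray
    L gray
      P gray
      P black
      S gray
        S→O: O is gray → back edge
First back edge: S → O.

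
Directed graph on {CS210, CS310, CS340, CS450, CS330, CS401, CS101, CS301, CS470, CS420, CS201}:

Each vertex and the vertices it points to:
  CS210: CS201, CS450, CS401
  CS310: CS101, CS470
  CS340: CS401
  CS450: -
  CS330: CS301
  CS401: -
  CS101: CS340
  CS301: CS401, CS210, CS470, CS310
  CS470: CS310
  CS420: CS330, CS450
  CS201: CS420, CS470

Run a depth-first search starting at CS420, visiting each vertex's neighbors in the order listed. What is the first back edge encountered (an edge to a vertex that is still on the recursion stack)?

DFS from CS420 (visiting each vertex's neighbors in the order listed); mark gray on enter, black on exit:
CS420 gray
  CS330 gray
    CS301 gray
      CS401 gray
      CS401 black
      CS210 gray
        CS201 gray
          CS201→CS420: CS420 is gray → back edge
First back edge: CS201 → CS420.

CS201→CS420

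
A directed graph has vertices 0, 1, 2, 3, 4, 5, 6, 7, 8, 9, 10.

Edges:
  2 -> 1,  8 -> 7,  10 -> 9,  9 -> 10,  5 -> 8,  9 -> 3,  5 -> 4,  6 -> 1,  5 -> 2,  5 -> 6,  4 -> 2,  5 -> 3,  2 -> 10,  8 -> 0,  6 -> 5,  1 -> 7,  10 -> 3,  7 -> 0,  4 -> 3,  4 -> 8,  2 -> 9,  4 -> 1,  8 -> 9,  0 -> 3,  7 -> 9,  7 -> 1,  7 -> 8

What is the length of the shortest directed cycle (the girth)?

2

For each vertex v, BFS finds the shortest path from v back to v.
The shortest such closed walk is 6 → 5 → 6, length 2.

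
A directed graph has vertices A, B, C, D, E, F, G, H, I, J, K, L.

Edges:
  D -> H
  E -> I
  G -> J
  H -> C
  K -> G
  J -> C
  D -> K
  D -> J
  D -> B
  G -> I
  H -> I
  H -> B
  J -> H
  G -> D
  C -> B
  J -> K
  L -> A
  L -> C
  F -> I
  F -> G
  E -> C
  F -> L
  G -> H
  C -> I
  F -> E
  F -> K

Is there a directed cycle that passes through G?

Yes

G is on a cycle iff G can reach itself via ≥1 edge.
G → J → K → G — yes.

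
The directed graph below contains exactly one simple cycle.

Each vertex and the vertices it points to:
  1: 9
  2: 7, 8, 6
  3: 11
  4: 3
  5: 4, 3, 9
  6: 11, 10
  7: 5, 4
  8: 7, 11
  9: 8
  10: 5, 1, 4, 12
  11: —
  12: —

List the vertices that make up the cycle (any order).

5, 7, 8, 9

DFS with gray/black marking from 8:
8 gray
  7 gray
    5 gray
      4 gray
        3 gray
          11 gray
          11 black
        3 black
      4 black
      5→3: 3 black — skip
      9 gray
        9→8: 8 is gray → back edge
Back edge closes the cycle 8 → 7 → 5 → 9 → 8; its vertices are {5, 7, 8, 9}.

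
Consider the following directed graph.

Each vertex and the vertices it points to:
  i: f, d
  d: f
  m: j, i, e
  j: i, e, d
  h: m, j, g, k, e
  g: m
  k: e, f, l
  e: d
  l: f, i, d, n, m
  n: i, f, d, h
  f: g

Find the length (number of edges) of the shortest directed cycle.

For each vertex v, BFS finds the shortest path from v back to v.
The shortest such closed walk is h → k → l → n → h, length 4.

4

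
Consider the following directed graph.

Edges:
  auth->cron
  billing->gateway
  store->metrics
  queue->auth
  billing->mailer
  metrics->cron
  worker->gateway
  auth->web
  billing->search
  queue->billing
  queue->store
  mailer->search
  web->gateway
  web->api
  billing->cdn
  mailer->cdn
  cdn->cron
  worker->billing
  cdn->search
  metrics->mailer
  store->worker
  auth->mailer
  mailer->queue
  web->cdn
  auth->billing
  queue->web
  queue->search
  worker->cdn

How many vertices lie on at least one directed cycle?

A vertex is on a directed cycle iff it belongs to a strongly connected component of size ≥ 2 (or has a self-loop).
The vertices on cycles are {auth, queue, store, mailer, worker, billing, metrics} — 7 in total.

7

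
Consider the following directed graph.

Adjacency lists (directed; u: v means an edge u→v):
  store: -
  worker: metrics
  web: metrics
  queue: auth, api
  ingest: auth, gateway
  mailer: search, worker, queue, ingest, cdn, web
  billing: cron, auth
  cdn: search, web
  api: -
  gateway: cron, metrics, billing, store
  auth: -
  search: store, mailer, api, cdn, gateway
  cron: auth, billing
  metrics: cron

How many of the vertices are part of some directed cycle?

A vertex is on a directed cycle iff it belongs to a strongly connected component of size ≥ 2 (or has a self-loop).
The vertices on cycles are {cdn, cron, mailer, search, billing} — 5 in total.

5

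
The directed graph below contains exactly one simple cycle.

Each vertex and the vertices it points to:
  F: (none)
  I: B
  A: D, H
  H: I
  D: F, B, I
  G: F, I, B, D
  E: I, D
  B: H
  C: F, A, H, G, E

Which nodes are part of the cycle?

DFS with gray/black marking from B:
B gray
  H gray
    I gray
      I→B: B is gray → back edge
Back edge closes the cycle B → H → I → B; its vertices are {B, H, I}.

B, H, I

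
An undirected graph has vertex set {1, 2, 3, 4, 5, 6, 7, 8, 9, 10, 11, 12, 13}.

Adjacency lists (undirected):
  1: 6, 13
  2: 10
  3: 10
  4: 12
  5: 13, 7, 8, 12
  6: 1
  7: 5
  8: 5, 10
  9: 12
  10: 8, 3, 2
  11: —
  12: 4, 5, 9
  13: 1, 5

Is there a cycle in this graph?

No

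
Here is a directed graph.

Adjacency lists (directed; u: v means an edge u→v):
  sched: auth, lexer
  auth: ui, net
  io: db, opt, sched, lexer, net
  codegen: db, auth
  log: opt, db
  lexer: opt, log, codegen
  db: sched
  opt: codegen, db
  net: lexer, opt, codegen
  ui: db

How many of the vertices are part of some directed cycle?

A vertex is on a directed cycle iff it belongs to a strongly connected component of size ≥ 2 (or has a self-loop).
The vertices on cycles are {db, ui, log, net, opt, auth, lexer, sched, codegen} — 9 in total.

9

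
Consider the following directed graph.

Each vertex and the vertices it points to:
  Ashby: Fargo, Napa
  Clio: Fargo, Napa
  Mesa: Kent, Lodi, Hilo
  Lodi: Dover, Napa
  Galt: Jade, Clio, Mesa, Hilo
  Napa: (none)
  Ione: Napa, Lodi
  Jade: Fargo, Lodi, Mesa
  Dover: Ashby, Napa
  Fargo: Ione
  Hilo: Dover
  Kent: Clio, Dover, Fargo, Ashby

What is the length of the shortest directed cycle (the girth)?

5

For each vertex v, BFS finds the shortest path from v back to v.
The shortest such closed walk is Ashby → Fargo → Ione → Lodi → Dover → Ashby, length 5.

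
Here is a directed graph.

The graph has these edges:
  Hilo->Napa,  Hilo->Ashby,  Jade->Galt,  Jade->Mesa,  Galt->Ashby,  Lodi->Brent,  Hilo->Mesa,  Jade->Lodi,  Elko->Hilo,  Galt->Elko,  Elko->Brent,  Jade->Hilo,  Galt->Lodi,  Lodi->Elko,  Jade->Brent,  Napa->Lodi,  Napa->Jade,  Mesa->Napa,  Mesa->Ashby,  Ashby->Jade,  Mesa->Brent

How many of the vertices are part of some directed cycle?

A vertex is on a directed cycle iff it belongs to a strongly connected component of size ≥ 2 (or has a self-loop).
The vertices on cycles are {Elko, Galt, Hilo, Jade, Lodi, Mesa, Napa, Ashby} — 8 in total.

8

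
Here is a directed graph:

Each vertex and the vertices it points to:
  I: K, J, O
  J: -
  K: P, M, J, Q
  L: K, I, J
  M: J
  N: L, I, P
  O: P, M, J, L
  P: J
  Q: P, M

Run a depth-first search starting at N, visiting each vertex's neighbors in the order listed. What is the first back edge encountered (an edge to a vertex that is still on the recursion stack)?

DFS from N (visiting each vertex's neighbors in the order listed); mark gray on enter, black on exit:
N gray
  L gray
    K gray
      P gray
        J gray
        J black
      P black
      M gray
        M→J: J black — skip
      M black
      K→J: J black — skip
      Q gray
        Q→P: P black — skip
        Q→M: M black — skip
      Q black
    K black
    I gray
      I→K: K black — skip
      I→J: J black — skip
      O gray
        O→P: P black — skip
        O→M: M black — skip
        O→J: J black — skip
        O→L: L is gray → back edge
First back edge: O → L.

O->L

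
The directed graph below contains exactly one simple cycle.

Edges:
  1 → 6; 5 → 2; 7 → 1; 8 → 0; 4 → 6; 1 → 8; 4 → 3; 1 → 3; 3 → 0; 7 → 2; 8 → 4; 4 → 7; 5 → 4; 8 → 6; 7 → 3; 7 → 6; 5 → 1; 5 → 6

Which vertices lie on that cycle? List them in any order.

1, 4, 7, 8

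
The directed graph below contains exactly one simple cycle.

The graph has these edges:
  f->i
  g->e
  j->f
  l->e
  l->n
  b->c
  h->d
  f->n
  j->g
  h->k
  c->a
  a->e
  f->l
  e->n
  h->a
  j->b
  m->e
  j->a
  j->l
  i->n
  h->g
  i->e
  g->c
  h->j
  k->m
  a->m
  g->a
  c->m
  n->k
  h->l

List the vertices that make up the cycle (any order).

DFS with gray/black marking from k:
k gray
  m gray
    e gray
      n gray
        n→k: k is gray → back edge
Back edge closes the cycle k → m → e → n → k; its vertices are {e, k, m, n}.

e, k, m, n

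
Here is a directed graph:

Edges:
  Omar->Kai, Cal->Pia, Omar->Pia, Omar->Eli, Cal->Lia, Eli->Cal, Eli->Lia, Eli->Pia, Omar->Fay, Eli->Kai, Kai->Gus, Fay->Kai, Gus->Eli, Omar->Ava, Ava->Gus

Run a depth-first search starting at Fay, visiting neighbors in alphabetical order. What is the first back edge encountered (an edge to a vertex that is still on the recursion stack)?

Eli->Kai

DFS from Fay (visiting neighbors in alphabetical order); mark gray on enter, black on exit:
Fay gray
  Kai gray
    Gus gray
      Eli gray
        Cal gray
          Lia gray
          Lia black
          Pia gray
          Pia black
        Cal black
        Eli→Kai: Kai is gray → back edge
First back edge: Eli → Kai.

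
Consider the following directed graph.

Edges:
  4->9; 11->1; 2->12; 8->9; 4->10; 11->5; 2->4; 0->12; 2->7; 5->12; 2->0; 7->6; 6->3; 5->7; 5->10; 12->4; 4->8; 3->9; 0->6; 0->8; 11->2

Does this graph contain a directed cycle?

DFS with white/gray/black marking, starting from 2:
2 gray
  4 gray
    8 gray
      9 gray
      9 black
    8 black
    10 gray
    10 black
    4→9: 9 black — skip
  4 black
  12 gray
    12→4: 4 black — skip
  12 black
  7 gray
    6 gray
      3 gray
        3→9: 9 black — skip
      3 black
    6 black
  7 black
  0 gray
    0→12: 12 black — skip
    0→8: 8 black — skip
    0→6: 6 black — skip
  0 black
2 black
11 gray
  11→2: 2 black — skip
  1 gray
  1 black
  5 gray
    5→7: 7 black — skip
    5→12: 12 black — skip
    5→10: 10 black — skip
  5 black
11 black
Every edge goes to a white or black vertex — no back edge, so the graph is acyclic.

No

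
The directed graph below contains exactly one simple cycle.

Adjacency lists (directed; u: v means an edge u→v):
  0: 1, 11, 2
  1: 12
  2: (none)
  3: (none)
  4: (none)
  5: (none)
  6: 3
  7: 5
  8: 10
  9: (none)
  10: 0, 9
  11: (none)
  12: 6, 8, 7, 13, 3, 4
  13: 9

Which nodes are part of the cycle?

0, 1, 8, 10, 12

DFS with gray/black marking from 12:
12 gray
  6 gray
    3 gray
    3 black
  6 black
  8 gray
    10 gray
      0 gray
        1 gray
          1→12: 12 is gray → back edge
Back edge closes the cycle 12 → 8 → 10 → 0 → 1 → 12; its vertices are {0, 1, 8, 10, 12}.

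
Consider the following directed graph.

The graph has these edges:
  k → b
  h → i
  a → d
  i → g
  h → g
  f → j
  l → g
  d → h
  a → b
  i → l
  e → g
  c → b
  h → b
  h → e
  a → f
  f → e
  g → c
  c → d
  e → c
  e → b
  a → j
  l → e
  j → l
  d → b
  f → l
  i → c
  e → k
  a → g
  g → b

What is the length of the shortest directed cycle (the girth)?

For each vertex v, BFS finds the shortest path from v back to v.
The shortest such closed walk is d → h → e → c → d, length 4.

4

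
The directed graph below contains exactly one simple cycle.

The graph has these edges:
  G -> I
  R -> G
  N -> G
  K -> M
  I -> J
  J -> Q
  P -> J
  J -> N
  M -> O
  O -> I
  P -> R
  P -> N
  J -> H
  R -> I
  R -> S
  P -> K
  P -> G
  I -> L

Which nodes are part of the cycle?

DFS with gray/black marking from J:
J gray
  Q gray
  Q black
  H gray
  H black
  N gray
    G gray
      I gray
        L gray
        L black
        I→J: J is gray → back edge
Back edge closes the cycle J → N → G → I → J; its vertices are {G, I, J, N}.

G, I, J, N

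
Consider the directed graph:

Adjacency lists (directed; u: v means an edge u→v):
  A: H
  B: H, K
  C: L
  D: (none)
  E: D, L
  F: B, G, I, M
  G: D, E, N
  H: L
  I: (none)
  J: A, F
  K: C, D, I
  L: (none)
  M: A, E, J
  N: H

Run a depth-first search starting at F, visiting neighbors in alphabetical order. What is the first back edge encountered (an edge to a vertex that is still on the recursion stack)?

J->F

DFS from F (visiting neighbors in alphabetical order); mark gray on enter, black on exit:
F gray
  B gray
    H gray
      L gray
      L black
    H black
    K gray
      C gray
        C→L: L black — skip
      C black
      D gray
      D black
      I gray
      I black
    K black
  B black
  G gray
    G→D: D black — skip
    E gray
      E→D: D black — skip
      E→L: L black — skip
    E black
    N gray
      N→H: H black — skip
    N black
  G black
  F→I: I black — skip
  M gray
    A gray
      A→H: H black — skip
    A black
    M→E: E black — skip
    J gray
      J→A: A black — skip
      J→F: F is gray → back edge
First back edge: J → F.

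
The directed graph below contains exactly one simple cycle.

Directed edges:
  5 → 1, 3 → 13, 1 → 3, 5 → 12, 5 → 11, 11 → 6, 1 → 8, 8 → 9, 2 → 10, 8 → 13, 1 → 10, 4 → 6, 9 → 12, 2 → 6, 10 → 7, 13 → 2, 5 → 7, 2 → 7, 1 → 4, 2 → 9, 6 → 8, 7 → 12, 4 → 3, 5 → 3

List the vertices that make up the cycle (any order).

2, 6, 8, 13

DFS with gray/black marking from 8:
8 gray
  13 gray
    2 gray
      6 gray
        6→8: 8 is gray → back edge
Back edge closes the cycle 8 → 13 → 2 → 6 → 8; its vertices are {2, 6, 8, 13}.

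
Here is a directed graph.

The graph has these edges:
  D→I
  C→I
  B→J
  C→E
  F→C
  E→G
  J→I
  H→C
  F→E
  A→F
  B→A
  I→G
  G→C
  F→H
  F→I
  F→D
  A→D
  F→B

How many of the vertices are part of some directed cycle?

A vertex is on a directed cycle iff it belongs to a strongly connected component of size ≥ 2 (or has a self-loop).
The vertices on cycles are {A, B, C, E, F, G, I} — 7 in total.

7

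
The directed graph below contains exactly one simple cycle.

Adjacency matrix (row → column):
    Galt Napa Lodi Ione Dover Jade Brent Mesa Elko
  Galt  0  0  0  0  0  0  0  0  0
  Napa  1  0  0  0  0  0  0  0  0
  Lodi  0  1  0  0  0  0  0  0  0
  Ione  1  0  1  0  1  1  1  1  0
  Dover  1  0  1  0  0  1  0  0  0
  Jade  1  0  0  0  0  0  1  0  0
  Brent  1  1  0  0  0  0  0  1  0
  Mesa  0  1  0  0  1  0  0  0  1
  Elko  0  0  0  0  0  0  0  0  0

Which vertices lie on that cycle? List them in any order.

Jade, Mesa, Brent, Dover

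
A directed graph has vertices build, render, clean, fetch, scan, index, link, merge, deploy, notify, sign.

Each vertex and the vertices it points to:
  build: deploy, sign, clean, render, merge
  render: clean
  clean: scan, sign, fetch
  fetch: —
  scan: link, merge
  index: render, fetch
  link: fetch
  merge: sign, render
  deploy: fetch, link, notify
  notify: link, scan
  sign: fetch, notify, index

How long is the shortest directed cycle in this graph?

4

For each vertex v, BFS finds the shortest path from v back to v.
The shortest such closed walk is merge → sign → notify → scan → merge, length 4.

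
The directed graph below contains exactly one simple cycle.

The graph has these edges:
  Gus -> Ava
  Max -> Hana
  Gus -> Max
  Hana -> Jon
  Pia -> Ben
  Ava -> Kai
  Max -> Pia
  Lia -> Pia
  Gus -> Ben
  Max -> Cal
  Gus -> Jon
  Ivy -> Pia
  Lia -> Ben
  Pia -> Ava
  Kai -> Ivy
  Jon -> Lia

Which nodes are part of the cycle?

DFS with gray/black marking from Ava:
Ava gray
  Kai gray
    Ivy gray
      Pia gray
        Ben gray
        Ben black
        Pia→Ava: Ava is gray → back edge
Back edge closes the cycle Ava → Kai → Ivy → Pia → Ava; its vertices are {Ava, Ivy, Kai, Pia}.

Ava, Ivy, Kai, Pia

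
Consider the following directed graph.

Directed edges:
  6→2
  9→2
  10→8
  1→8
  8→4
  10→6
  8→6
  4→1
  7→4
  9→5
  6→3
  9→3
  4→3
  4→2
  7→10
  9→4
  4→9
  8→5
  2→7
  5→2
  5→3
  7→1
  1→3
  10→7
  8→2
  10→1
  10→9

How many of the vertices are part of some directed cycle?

9

A vertex is on a directed cycle iff it belongs to a strongly connected component of size ≥ 2 (or has a self-loop).
The vertices on cycles are {1, 2, 4, 5, 6, 7, 8, 9, 10} — 9 in total.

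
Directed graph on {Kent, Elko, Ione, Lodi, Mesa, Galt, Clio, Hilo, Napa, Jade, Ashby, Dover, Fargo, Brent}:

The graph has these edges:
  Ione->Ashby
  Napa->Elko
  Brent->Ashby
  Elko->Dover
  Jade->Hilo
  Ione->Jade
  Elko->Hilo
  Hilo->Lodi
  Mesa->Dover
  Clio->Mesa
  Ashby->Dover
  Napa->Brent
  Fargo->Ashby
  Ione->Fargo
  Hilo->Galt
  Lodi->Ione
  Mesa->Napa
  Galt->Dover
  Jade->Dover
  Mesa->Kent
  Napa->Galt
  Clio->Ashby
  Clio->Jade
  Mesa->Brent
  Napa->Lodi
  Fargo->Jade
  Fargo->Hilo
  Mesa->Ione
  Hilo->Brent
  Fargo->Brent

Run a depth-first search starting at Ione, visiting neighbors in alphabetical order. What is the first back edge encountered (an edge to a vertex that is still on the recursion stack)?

DFS from Ione (visiting neighbors in alphabetical order); mark gray on enter, black on exit:
Ione gray
  Ashby gray
    Dover gray
    Dover black
  Ashby black
  Fargo gray
    Fargo→Ashby: Ashby black — skip
    Brent gray
      Brent→Ashby: Ashby black — skip
    Brent black
    Hilo gray
      Hilo→Brent: Brent black — skip
      Galt gray
        Galt→Dover: Dover black — skip
      Galt black
      Lodi gray
        Lodi→Ione: Ione is gray → back edge
First back edge: Lodi → Ione.

Lodi→Ione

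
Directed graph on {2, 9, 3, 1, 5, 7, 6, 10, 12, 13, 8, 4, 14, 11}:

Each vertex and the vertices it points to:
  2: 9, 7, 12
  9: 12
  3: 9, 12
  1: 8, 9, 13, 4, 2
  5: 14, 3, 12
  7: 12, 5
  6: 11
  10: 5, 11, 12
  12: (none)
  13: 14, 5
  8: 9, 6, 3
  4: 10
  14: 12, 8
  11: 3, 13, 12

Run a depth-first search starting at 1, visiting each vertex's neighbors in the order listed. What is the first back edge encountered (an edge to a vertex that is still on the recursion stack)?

14->8

DFS from 1 (visiting each vertex's neighbors in the order listed); mark gray on enter, black on exit:
1 gray
  8 gray
    9 gray
      12 gray
      12 black
    9 black
    6 gray
      11 gray
        3 gray
          3→9: 9 black — skip
          3→12: 12 black — skip
        3 black
        13 gray
          14 gray
            14→12: 12 black — skip
            14→8: 8 is gray → back edge
First back edge: 14 → 8.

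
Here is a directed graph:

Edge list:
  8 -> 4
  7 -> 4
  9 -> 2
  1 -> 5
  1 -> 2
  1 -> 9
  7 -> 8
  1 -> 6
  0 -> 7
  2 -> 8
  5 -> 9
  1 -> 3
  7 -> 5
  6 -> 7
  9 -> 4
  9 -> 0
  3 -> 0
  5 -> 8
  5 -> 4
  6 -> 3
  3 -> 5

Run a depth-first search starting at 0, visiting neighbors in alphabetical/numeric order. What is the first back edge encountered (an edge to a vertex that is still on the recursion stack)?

9->0

DFS from 0 (visiting neighbors in alphabetical/numeric order); mark gray on enter, black on exit:
0 gray
  7 gray
    4 gray
    4 black
    5 gray
      5→4: 4 black — skip
      8 gray
        8→4: 4 black — skip
      8 black
      9 gray
        9→0: 0 is gray → back edge
First back edge: 9 → 0.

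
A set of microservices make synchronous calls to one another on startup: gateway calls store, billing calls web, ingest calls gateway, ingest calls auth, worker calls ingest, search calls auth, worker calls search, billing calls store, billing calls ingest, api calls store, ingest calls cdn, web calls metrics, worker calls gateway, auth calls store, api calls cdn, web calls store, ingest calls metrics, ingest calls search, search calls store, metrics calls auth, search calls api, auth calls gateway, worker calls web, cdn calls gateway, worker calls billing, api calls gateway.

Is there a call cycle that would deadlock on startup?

DFS with white/gray/black marking, starting from gateway:
gateway gray
  store gray
  store black
gateway black
billing gray
  web gray
    web→store: store black — skip
    metrics gray
      auth gray
        auth→store: store black — skip
        auth→gateway: gateway black — skip
      auth black
    metrics black
  web black
  ingest gray
    cdn gray
      cdn→gateway: gateway black — skip
    cdn black
    ingest→auth: auth black — skip
    ingest→gateway: gateway black — skip
    ingest→metrics: metrics black — skip
    search gray
      search→auth: auth black — skip
      search→store: store black — skip
      api gray
        api→gateway: gateway black — skip
        api→cdn: cdn black — skip
        api→store: store black — skip
      api black
    search black
  ingest black
  billing→store: store black — skip
billing black
worker gray
  worker→ingest: ingest black — skip
  worker→search: search black — skip
  worker→web: web black — skip
  worker→gateway: gateway black — skip
  worker→billing: billing black — skip
worker black
Every edge goes to a white or black vertex — no back edge, so the graph is acyclic.

No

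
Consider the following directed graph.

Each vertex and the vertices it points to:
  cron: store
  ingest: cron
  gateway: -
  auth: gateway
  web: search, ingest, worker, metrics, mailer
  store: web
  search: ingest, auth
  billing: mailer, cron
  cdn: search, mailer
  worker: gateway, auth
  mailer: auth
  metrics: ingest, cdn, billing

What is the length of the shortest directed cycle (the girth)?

4

For each vertex v, BFS finds the shortest path from v back to v.
The shortest such closed walk is store → web → ingest → cron → store, length 4.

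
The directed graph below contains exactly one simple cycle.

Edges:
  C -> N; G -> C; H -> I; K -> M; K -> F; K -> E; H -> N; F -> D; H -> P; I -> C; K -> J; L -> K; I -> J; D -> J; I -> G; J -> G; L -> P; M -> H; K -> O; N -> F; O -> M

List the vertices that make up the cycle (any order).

C, D, F, G, J, N

DFS with gray/black marking from F:
F gray
  D gray
    J gray
      G gray
        C gray
          N gray
            N→F: F is gray → back edge
Back edge closes the cycle F → D → J → G → C → N → F; its vertices are {C, D, F, G, J, N}.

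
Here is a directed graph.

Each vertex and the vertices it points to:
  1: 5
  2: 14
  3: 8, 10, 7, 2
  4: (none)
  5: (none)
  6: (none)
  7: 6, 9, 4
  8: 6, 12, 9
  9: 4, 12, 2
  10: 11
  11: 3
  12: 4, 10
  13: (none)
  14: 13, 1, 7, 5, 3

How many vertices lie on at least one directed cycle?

A vertex is on a directed cycle iff it belongs to a strongly connected component of size ≥ 2 (or has a self-loop).
The vertices on cycles are {2, 3, 7, 8, 9, 10, 11, 12, 14} — 9 in total.

9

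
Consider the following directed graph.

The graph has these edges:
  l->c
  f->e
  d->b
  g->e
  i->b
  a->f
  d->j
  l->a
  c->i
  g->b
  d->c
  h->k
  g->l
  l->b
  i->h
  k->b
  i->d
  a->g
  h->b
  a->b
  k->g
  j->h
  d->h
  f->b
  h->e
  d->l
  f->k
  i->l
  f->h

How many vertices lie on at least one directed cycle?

A vertex is on a directed cycle iff it belongs to a strongly connected component of size ≥ 2 (or has a self-loop).
The vertices on cycles are {a, c, d, f, g, h, i, j, k, l} — 10 in total.

10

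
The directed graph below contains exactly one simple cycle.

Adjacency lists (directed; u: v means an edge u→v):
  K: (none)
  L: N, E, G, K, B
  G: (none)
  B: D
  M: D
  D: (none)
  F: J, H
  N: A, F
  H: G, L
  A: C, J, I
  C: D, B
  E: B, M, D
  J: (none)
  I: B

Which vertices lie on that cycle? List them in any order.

F, H, L, N

DFS with gray/black marking from F:
F gray
  J gray
  J black
  H gray
    G gray
    G black
    L gray
      N gray
        A gray
          C gray
            D gray
            D black
            B gray
              B→D: D black — skip
            B black
          C black
          A→J: J black — skip
          I gray
            I→B: B black — skip
          I black
        A black
        N→F: F is gray → back edge
Back edge closes the cycle F → H → L → N → F; its vertices are {F, H, L, N}.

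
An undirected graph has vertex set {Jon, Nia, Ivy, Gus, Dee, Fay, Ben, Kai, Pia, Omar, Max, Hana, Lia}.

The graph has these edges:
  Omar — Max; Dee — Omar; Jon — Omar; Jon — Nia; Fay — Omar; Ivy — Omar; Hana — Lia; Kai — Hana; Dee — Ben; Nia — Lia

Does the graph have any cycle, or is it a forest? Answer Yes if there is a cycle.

No

DFS, tracking each vertex's parent; an edge to a visited non-parent vertex closes a cycle.
Start from Pia:
visit Pia (parent –)
visit Jon (parent –)
  visit Nia (parent Jon)
    visit Lia (parent Nia)
      Lia–Nia: parent, skip
      visit Hana (parent Lia)
        visit Kai (parent Hana)
          Kai–Hana: parent, skip
        Hana–Lia: parent, skip
    Nia–Jon: parent, skip
  visit Omar (parent Jon)
    visit Ivy (parent Omar)
      Ivy–Omar: parent, skip
    visit Max (parent Omar)
      Max–Omar: parent, skip
    visit Dee (parent Omar)
      visit Ben (parent Dee)
        Ben–Dee: parent, skip
      Dee–Omar: parent, skip
    visit Fay (parent Omar)
      Fay–Omar: parent, skip
    Omar–Jon: parent, skip
visit Gus (parent –)
No non-parent visited neighbor found — the graph is a forest.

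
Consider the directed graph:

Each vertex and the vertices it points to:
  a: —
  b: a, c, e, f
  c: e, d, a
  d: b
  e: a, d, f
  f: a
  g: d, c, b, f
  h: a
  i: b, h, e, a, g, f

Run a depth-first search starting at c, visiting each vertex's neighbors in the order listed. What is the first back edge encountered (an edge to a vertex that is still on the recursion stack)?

DFS from c (visiting each vertex's neighbors in the order listed); mark gray on enter, black on exit:
c gray
  e gray
    a gray
    a black
    d gray
      b gray
        b→a: a black — skip
        b→c: c is gray → back edge
First back edge: b → c.

b->c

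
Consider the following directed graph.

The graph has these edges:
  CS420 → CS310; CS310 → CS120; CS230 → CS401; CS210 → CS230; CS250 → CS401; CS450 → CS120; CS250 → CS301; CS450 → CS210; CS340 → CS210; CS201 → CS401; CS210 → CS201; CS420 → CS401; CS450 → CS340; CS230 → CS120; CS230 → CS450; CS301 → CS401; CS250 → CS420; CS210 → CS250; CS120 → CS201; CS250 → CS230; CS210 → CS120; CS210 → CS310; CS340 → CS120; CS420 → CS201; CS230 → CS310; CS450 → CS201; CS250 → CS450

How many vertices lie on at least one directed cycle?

A vertex is on a directed cycle iff it belongs to a strongly connected component of size ≥ 2 (or has a self-loop).
The vertices on cycles are {CS210, CS230, CS250, CS340, CS450} — 5 in total.

5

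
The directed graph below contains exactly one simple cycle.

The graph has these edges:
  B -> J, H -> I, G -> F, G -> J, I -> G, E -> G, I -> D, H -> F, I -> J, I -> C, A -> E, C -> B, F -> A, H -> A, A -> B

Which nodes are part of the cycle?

DFS with gray/black marking from A:
A gray
  B gray
    J gray
    J black
  B black
  E gray
    G gray
      G→J: J black — skip
      F gray
        F→A: A is gray → back edge
Back edge closes the cycle A → E → G → F → A; its vertices are {A, E, F, G}.

A, E, F, G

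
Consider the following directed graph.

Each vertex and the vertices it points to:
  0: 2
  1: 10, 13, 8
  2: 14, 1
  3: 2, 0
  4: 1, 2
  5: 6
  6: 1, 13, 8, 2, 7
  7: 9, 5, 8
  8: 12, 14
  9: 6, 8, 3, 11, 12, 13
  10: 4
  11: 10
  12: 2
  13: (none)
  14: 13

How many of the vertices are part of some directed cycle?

10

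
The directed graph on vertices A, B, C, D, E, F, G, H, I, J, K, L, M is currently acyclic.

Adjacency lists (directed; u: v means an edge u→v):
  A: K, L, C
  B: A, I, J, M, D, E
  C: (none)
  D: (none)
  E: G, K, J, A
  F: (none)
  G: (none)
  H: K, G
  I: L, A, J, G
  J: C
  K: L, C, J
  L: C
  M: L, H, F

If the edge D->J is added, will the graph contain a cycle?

Adding D→J creates a cycle iff J can already reach D.
Explore from J: no path reaches D. The graph stays acyclic.

No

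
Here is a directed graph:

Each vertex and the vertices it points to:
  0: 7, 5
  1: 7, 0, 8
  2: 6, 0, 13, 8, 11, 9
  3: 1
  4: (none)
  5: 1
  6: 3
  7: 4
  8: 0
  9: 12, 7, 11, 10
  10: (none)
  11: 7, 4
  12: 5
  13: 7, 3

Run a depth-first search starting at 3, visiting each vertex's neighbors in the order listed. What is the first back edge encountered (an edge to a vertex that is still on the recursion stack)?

5→1

DFS from 3 (visiting each vertex's neighbors in the order listed); mark gray on enter, black on exit:
3 gray
  1 gray
    7 gray
      4 gray
      4 black
    7 black
    0 gray
      0→7: 7 black — skip
      5 gray
        5→1: 1 is gray → back edge
First back edge: 5 → 1.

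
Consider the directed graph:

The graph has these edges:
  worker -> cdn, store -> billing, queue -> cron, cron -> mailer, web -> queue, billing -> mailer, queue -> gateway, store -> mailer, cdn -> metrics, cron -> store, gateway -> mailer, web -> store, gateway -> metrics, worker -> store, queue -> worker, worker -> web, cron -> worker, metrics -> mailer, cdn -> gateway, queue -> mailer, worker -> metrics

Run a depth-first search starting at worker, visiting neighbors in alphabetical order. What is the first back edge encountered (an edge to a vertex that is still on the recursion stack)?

cron→worker

DFS from worker (visiting neighbors in alphabetical order); mark gray on enter, black on exit:
worker gray
  cdn gray
    gateway gray
      mailer gray
      mailer black
      metrics gray
        metrics→mailer: mailer black — skip
      metrics black
    gateway black
    cdn→metrics: metrics black — skip
  cdn black
  worker→metrics: metrics black — skip
  store gray
    billing gray
      billing→mailer: mailer black — skip
    billing black
    store→mailer: mailer black — skip
  store black
  web gray
    queue gray
      cron gray
        cron→mailer: mailer black — skip
        cron→store: store black — skip
        cron→worker: worker is gray → back edge
First back edge: cron → worker.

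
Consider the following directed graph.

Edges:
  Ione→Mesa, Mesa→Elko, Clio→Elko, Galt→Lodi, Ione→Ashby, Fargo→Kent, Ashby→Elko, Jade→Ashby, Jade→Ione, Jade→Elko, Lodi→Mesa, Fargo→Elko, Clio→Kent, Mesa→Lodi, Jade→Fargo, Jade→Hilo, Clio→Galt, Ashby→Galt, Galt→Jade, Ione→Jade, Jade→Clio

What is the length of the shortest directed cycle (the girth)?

2

For each vertex v, BFS finds the shortest path from v back to v.
The shortest such closed walk is Jade → Ione → Jade, length 2.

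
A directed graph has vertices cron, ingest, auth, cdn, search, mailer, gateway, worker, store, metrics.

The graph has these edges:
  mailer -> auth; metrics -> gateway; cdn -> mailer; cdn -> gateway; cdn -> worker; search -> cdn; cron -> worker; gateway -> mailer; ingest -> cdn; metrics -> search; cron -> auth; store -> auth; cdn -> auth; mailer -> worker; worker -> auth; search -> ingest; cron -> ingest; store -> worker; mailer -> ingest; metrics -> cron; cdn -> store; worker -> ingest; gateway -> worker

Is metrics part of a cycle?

metrics lies on a cycle iff there is a path from metrics back to itself.
Exploring from metrics, it never reaches itself; equivalently, its strongly connected component is a singleton.

No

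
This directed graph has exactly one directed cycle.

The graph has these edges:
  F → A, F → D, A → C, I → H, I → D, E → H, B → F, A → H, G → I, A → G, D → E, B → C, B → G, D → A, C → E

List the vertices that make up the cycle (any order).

A, D, G, I

DFS with gray/black marking from G:
G gray
  I gray
    H gray
    H black
    D gray
      E gray
        E→H: H black — skip
      E black
      A gray
        C gray
          C→E: E black — skip
        C black
        A→H: H black — skip
        A→G: G is gray → back edge
Back edge closes the cycle G → I → D → A → G; its vertices are {A, D, G, I}.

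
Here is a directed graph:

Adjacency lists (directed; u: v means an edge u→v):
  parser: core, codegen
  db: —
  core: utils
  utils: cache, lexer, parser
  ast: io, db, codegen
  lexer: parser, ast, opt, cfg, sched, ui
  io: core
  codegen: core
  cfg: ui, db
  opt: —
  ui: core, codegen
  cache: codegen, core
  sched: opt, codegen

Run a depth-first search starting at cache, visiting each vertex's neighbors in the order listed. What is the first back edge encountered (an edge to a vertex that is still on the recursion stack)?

DFS from cache (visiting each vertex's neighbors in the order listed); mark gray on enter, black on exit:
cache gray
  codegen gray
    core gray
      utils gray
        utils→cache: cache is gray → back edge
First back edge: utils → cache.

utils→cache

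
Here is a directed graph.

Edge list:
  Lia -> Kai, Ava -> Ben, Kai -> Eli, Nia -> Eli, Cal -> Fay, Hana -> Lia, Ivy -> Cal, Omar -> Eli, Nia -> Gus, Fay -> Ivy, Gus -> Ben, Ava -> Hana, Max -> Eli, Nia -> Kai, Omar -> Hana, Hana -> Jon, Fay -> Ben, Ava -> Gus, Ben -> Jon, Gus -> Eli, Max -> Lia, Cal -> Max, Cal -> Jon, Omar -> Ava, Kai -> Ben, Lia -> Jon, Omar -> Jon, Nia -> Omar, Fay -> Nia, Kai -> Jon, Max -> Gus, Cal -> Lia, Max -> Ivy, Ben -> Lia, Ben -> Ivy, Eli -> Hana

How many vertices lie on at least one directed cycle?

13

A vertex is on a directed cycle iff it belongs to a strongly connected component of size ≥ 2 (or has a self-loop).
The vertices on cycles are {Ava, Ben, Cal, Eli, Fay, Gus, Ivy, Kai, Lia, Max, Nia, Hana, Omar} — 13 in total.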